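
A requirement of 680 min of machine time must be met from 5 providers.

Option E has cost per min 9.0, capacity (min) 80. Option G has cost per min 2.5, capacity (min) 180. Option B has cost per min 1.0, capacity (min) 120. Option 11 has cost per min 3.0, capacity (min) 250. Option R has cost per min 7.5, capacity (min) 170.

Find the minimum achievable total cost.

Fill from the cheapest provider first.
Option B at 1.0: take all 120 min → 560 still needed.
Option G (2.5): use full 180 → 380 min to go.
Option 11 (3.0): use full 250 → 130 min to go.
Take 130 from Option R at 7.5 to finish.
Option E: unused.
Cost = 120×1.0 + 180×2.5 + 250×3.0 + 130×7.5 = 2295.

2295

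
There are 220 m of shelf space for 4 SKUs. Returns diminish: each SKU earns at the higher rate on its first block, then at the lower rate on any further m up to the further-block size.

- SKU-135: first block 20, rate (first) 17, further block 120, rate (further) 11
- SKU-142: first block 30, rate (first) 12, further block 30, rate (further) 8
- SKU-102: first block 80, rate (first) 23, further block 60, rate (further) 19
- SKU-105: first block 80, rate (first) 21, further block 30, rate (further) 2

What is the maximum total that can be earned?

4660

Order all 8 blocks by rate: SKU-102/T1 23 > SKU-105/T1 21 > SKU-102/T2 19 > SKU-135/T1 17 > SKU-142/T1 12 > SKU-135/T2 11 > SKU-142/T2 8 > SKU-105/T2 2.
SKU-102 T1 at 23: fill all 80 ; 140 left.
Fill SKU-105 T1 block (80 at 21) ; 60 left.
SKU-102 T2 at 19: fill all 60 ; 0 left.
Total = 23×80 + 21×80 + 19×60 = 4660.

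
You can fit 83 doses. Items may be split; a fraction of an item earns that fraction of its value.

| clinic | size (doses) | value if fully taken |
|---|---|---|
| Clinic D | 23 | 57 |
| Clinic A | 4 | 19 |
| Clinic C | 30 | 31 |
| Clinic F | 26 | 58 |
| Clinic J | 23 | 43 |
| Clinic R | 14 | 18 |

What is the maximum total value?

186

Rank by value-to-size ratio: Clinic A 19/4≈4.75, Clinic D 57/23≈2.48, Clinic F 58/26≈2.23, Clinic J 43/23≈1.87, Clinic R 18/14≈1.29, Clinic C 31/30≈1.03.
All 4 doses of Clinic A fit (value 19) → 79 remain.
Clinic D: take in full, 23 doses for value 57 → 56 left.
All 26 doses of Clinic F fit (value 58) → 30 remain.
Take all of Clinic J (23 doses, value 43) → 7 doses left.
Fill the last 7 doses with part of Clinic R: 7/14 of it earns 9.
Total value = 186.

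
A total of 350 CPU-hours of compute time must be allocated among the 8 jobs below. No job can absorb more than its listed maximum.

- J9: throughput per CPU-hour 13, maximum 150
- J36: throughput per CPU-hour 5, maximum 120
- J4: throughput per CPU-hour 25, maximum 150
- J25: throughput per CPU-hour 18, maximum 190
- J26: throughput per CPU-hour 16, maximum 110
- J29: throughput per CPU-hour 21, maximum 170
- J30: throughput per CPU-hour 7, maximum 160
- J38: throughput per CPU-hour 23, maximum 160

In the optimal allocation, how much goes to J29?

40

Rank by throughput per CPU-hour: J4 25 > J38 23 > J29 21 > J25 18 > J26 16 > J9 13 > J30 7 > J36 5.
J4 takes 150 to reach its cap of 150 ; 200 left.
J38: +160 to 160 (cap) ; 40 left.
J29: +40 (room for 170) → 40. Pool exhausted.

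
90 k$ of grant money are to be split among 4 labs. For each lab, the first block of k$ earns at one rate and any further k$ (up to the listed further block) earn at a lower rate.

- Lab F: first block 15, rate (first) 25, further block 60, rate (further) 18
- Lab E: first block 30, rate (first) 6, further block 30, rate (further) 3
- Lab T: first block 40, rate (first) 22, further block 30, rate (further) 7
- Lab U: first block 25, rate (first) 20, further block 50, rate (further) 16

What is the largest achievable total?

Order all 8 blocks by rate: Lab F/T1 25 > Lab T/T1 22 > Lab U/T1 20 > Lab F/T2 18 > Lab U/T2 16 > Lab T/T2 7 > Lab E/T1 6 > Lab E/T2 3.
Lab F T1 at 25: fill all 15 → 75 left.
Lab T T1 at 22: fill all 40 → 35 left.
Fill Lab U T1 block (25 at 20) → 10 left.
10 remain; put them into Lab F T2 at 18.
Total = 25×15 + 22×40 + 20×25 + 18×10 = 1935.

1935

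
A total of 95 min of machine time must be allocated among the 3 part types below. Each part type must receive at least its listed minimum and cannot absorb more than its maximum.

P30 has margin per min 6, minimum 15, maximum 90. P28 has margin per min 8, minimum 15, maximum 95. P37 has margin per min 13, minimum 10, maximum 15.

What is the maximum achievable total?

805

Meeting every minimum uses 15+15+10 = 40 min, leaving 55.
Order the part types by margin per min: P37 13 > P28 8 > P30 6.
P37: +5 to 15 (cap) → 50 left.
P28: +50 (room for 80) → 65. Pool exhausted.
Total = 6×15 + 8×65 + 13×15 = 805.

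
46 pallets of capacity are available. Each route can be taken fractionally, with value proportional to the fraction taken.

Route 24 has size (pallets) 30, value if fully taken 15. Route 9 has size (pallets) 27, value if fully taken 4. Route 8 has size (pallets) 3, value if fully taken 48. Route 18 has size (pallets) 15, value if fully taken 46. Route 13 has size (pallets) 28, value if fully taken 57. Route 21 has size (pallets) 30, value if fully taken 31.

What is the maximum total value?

Sort by value density: Route 8 48/3≈16, Route 18 46/15≈3.07, Route 13 57/28≈2.04, Route 21 31/30≈1.03, Route 24 15/30≈0.5, Route 9 4/27≈0.148.
All 3 pallets of Route 8 fit (value 48) ; 43 remain.
Route 18: take in full, 15 pallets for value 46 ; 28 left.
All 28 pallets of Route 13 fit (value 57) ; 0 remain.
Total value = 151.

151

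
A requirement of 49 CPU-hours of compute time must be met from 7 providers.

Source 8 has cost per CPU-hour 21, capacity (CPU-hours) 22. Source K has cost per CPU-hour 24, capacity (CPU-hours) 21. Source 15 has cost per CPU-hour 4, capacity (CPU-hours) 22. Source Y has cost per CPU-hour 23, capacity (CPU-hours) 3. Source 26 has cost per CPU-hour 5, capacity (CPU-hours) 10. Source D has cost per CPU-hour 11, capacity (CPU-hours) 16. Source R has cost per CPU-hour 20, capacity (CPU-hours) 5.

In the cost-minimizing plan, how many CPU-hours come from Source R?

Use providers in increasing cost order.
Source 15 (4): use full 22 ; 27 CPU-hours to go.
Source 26 at 5: take all 10 CPU-hours ; 17 still needed.
Take 16 from Source D at 11 ; need 1 more.
Source R (20): take the remaining 1 ; done.
Source 8, Source Y, Source K: unused.

1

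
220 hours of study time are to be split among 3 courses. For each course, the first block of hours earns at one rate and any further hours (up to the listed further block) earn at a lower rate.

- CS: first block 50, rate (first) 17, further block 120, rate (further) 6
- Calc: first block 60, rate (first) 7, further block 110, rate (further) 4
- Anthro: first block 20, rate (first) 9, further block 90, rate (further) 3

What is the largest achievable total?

1990

Treat each block as its own option and order by rate: CS/first 17 > Anthro/first 9 > Calc/first 7 > CS/second 6 > Calc/second 4 > Anthro/second 3.
Fill CS first block (50 at 17) ; 170 left.
Anthro first at 9: fill all 20 ; 150 left.
Calc/first (7): +60 ; 90 left.
90 remain; put them into CS second at 6.
Total = 17×50 + 9×20 + 7×60 + 6×90 = 1990.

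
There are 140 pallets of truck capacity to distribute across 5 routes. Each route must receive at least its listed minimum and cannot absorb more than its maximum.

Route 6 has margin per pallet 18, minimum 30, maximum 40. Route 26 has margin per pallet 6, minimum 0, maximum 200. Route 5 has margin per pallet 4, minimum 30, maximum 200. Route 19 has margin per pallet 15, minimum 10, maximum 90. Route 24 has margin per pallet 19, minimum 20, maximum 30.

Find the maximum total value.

2010

Meeting every minimum uses 30+0+30+10+20 = 90 pallets, leaving 50.
Rank by margin per pallet: Route 24 19 > Route 6 18 > Route 19 15 > Route 26 6 > Route 5 4.
Route 24 takes 10 more to reach its cap of 30 → 40 left.
Route 6: +10 to 40 (cap) → 30 left.
Route 19 has room for 80 more but only 30 remain, so it gets 40.
Total = 18×40 + 4×30 + 15×40 + 19×30 = 2010.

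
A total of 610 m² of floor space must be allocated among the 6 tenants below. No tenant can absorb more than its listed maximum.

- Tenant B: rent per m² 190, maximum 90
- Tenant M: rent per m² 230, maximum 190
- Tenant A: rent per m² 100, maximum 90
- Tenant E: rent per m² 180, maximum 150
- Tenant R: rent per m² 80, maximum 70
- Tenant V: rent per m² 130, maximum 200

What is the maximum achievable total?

Order the tenants by rent per m²: Tenant M 230 > Tenant B 190 > Tenant E 180 > Tenant V 130 > Tenant A 100 > Tenant R 80.
Give Tenant M 190 to hit its cap of 190 → 420 left.
Give Tenant B 90 to hit its cap of 90 → 330 left.
Tenant E: +150 to 150 (cap) → 180 left.
Tenant V has room for 200 but only 180 remain, so it gets 180.
Total = 190×90 + 230×190 + 180×150 + 130×180 = 111200.

111200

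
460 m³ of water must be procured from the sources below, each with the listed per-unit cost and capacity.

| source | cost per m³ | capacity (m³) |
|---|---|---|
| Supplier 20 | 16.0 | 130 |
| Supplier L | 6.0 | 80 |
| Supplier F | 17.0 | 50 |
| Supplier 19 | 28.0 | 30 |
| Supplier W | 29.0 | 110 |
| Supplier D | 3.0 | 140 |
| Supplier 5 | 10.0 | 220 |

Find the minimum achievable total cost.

Cheapest first:
Take 140 from Supplier D at 3.0 ; need 320 more.
Supplier L at 6.0: take all 80 m³ ; 240 still needed.
Supplier 5 (10.0): use full 220 ; 20 m³ to go.
Supplier 20 (16.0): take the remaining 20 ; done.
Supplier F, Supplier 19, Supplier W: unused.
Cost = 140×3.0 + 80×6.0 + 220×10.0 + 20×16.0 = 3420.

3420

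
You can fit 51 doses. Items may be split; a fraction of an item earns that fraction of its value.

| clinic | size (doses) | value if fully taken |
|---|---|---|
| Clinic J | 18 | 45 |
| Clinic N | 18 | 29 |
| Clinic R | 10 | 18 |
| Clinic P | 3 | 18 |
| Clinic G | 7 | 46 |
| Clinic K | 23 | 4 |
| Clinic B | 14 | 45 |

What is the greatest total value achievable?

Best value per unit of size first: Clinic G 46/7≈6.57, Clinic P 18/3≈6, Clinic B 45/14≈3.21, Clinic J 45/18≈2.5, Clinic R 18/10≈1.8, Clinic N 29/18≈1.61, Clinic K 4/23≈0.174.
Clinic G: take in full, 7 doses for value 46 → 44 left.
Take all of Clinic P (3 doses, value 18) → 41 doses left.
Take all of Clinic B (14 doses, value 45) → 27 doses left.
All 18 doses of Clinic J fit (value 45) → 9 remain.
9 doses left: a 9/10 share of Clinic R gives 18×9/10 = 16.2.
Total value = 170.2.

170.2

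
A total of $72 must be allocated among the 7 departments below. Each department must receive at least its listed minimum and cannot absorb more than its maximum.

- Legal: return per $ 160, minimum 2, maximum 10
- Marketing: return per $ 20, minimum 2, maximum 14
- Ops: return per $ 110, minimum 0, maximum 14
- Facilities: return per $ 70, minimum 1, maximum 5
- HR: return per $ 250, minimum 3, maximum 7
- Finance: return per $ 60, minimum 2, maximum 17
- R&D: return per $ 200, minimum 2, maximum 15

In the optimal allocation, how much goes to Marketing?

Meeting every minimum uses 2+2+0+1+3+2+2 = 12 $, leaving 60.
Highest return per $ first: HR 250 > R&D 200 > Legal 160 > Ops 110 > Facilities 70 > Finance 60 > Marketing 20.
HR: +4 to 7 (cap) ; 56 left.
R&D takes 13 more to reach its cap of 15 ; 43 left.
Give Legal 8 more to hit its cap of 10 ; 35 left.
Ops: +14 to 14 (cap) ; 21 left.
Give Facilities 4 more to hit its cap of 5 ; 17 left.
Give Finance 15 more to hit its cap of 17 ; 2 left.
Marketing has room for 12 more but only 2 remain, so it gets 4.

4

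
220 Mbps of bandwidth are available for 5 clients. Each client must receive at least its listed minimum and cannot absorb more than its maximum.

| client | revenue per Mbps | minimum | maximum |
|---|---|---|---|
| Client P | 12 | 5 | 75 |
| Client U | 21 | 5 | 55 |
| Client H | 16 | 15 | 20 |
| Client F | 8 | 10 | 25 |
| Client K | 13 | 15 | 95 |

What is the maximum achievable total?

3270

Meeting every minimum uses 5+5+15+10+15 = 50 Mbps, leaving 170.
Order the clients by revenue per Mbps: Client U 21 > Client H 16 > Client K 13 > Client P 12 > Client F 8.
Give Client U 50 more to hit its cap of 55 ; 120 left.
Give Client H 5 more to hit its cap of 20 ; 115 left.
Client K: +80 to 95 (cap) ; 35 left.
Client P: +35 (room for 70) → 40. Pool exhausted.
Total = 12×40 + 21×55 + 16×20 + 8×10 + 13×95 = 3270.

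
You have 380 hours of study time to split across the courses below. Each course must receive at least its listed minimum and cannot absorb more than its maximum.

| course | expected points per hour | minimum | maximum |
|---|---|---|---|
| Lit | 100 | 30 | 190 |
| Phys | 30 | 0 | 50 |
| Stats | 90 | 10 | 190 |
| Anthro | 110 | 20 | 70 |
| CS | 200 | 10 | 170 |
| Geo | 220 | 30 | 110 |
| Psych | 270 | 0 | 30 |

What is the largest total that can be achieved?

73500

Meeting every minimum uses 30+0+10+20+10+30+0 = 100 hours, leaving 280.
Rank by expected points per hour: Psych 270 > Geo 220 > CS 200 > Anthro 110 > Lit 100 > Stats 90 > Phys 30.
Psych: +30 to 30 (cap) → 250 left.
Give Geo 80 more to hit its cap of 110 → 170 left.
Give CS 160 more to hit its cap of 170 → 10 left.
Anthro has room for 50 more but only 10 remain, so it gets 30.
Total = 100×30 + 90×10 + 110×30 + 200×170 + 220×110 + 270×30 = 73500.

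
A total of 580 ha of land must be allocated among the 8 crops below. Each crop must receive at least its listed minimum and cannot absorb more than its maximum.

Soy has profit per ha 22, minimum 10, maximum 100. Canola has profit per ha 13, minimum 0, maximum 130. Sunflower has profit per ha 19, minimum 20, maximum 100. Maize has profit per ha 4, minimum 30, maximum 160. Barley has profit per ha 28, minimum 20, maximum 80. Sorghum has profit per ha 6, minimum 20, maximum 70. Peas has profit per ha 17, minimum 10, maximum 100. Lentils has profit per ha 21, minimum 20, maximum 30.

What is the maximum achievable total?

10470

Meeting every minimum uses 10+0+20+30+20+20+10+20 = 130 ha, leaving 450.
Highest profit per ha first: Barley 28 > Soy 22 > Lentils 21 > Sunflower 19 > Peas 17 > Canola 13 > Sorghum 6 > Maize 4.
Barley: +60 to 80 (cap) → 390 left.
Soy: +90 to 100 (cap) → 300 left.
Lentils: +10 to 30 (cap) → 290 left.
Sunflower: +80 to 100 (cap) → 210 left.
Give Peas 90 more to hit its cap of 100 → 120 left.
Only 120 left; Canola takes them to reach 120.
Total = 22×100 + 13×120 + 19×100 + 4×30 + 28×80 + 6×20 + 17×100 + 21×30 = 10470.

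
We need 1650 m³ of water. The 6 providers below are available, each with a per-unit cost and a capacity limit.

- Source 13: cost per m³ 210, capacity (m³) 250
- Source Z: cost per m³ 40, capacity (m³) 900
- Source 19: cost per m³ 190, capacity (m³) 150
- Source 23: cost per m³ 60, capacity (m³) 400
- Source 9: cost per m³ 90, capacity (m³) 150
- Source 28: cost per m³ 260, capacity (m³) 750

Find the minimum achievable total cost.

112500

Cheapest first:
Source Z at 40: take all 900 m³ → 750 still needed.
Source 23 (60): use full 400 → 350 m³ to go.
Take 150 from Source 9 at 90 → need 200 more.
Take 150 from Source 19 at 190 → need 50 more.
Take 50 from Source 13 at 210 to finish.
Source 28: unused.
Cost = 900×40 + 400×60 + 150×90 + 150×190 + 50×210 = 112500.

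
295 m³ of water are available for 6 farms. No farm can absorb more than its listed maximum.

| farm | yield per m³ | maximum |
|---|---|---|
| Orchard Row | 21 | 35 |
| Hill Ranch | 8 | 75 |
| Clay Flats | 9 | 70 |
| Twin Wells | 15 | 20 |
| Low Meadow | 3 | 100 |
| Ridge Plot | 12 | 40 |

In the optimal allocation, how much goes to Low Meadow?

Rank by yield per m³: Orchard Row 21 > Twin Wells 15 > Ridge Plot 12 > Clay Flats 9 > Hill Ranch 8 > Low Meadow 3.
Give Orchard Row 35 to hit its cap of 35 ; 260 left.
Twin Wells takes 20 to reach its cap of 20 ; 240 left.
Ridge Plot: +40 to 40 (cap) ; 200 left.
Give Clay Flats 70 to hit its cap of 70 ; 130 left.
Give Hill Ranch 75 to hit its cap of 75 ; 55 left.
Low Meadow has room for 100 but only 55 remain, so it gets 55.

55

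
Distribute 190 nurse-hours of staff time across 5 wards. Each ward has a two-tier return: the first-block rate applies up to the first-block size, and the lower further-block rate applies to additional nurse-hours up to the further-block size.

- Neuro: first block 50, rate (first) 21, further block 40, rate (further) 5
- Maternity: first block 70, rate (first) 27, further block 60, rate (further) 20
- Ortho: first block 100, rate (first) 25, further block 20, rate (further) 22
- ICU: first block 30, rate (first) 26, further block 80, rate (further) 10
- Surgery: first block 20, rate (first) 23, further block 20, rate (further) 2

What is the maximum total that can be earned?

Treat each block as its own option and order by rate: Maternity/tier1 27 > ICU/tier1 26 > Ortho/tier1 25 > Surgery/tier1 23 > Ortho/tier2 22 > Neuro/tier1 21 > Maternity/tier2 20 > ICU/tier2 10 > Neuro/tier2 5 > Surgery/tier2 2.
Maternity tier1 at 27: fill all 70 → 120 left.
ICU tier1 at 26: fill all 30 → 90 left.
90 remain; put them into Ortho tier1 at 25.
Total = 27×70 + 26×30 + 25×90 = 4920.

4920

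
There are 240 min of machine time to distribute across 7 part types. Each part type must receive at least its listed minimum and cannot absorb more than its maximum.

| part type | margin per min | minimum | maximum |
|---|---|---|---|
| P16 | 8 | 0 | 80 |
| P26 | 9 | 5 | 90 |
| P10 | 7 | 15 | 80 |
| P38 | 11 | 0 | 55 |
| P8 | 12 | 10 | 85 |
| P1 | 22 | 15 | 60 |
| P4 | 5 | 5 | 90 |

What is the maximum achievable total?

3255

Meeting every minimum uses 0+5+15+0+10+15+5 = 50 min, leaving 190.
Order the part types by margin per min: P1 22 > P8 12 > P38 11 > P26 9 > P16 8 > P10 7 > P4 5.
Give P1 45 more to hit its cap of 60 ; 145 left.
P8 takes 75 more to reach its cap of 85 ; 70 left.
P38 takes 55 more to reach its cap of 55 ; 15 left.
P26: +15 (room for 85) → 20. Pool exhausted.
Total = 9×20 + 7×15 + 11×55 + 12×85 + 22×60 + 5×5 = 3255.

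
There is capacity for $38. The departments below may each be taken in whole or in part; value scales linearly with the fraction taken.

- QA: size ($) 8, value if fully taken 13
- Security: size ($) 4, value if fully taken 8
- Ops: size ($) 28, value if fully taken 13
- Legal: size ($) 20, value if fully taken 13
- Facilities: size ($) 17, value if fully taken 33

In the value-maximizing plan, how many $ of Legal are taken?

9

Sort by value density: Security 8/4≈2, Facilities 33/17≈1.94, QA 13/8≈1.62, Legal 13/20≈0.65, Ops 13/28≈0.464.
Security: take in full, 4 $ for value 8 ; 34 left.
Take all of Facilities (17 $, value 33) ; 17 $ left.
All 8 $ of QA fit (value 13) ; 9 remain.
9 $ left: a 9/20 share of Legal gives 13×9/20 = 5.85.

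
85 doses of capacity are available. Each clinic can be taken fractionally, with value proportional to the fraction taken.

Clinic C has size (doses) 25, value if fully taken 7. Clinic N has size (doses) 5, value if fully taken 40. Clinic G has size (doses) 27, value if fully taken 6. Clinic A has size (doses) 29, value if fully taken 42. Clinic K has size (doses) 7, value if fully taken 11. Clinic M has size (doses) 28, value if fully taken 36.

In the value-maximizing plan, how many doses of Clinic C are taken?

16

Rank by value-to-size ratio: Clinic N 40/5≈8, Clinic K 11/7≈1.57, Clinic A 42/29≈1.45, Clinic M 36/28≈1.29, Clinic C 7/25≈0.28, Clinic G 6/27≈0.222.
All 5 doses of Clinic N fit (value 40) → 80 remain.
Take all of Clinic K (7 doses, value 11) → 73 doses left.
All 29 doses of Clinic A fit (value 42) → 44 remain.
All 28 doses of Clinic M fit (value 36) → 16 remain.
Fill the last 16 doses with part of Clinic C: 16/25 of it earns 4.48.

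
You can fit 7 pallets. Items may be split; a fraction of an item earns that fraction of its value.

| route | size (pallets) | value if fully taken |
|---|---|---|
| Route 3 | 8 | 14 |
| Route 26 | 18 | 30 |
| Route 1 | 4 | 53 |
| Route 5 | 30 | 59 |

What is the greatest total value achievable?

58.9

Sort by value density: Route 1 53/4≈13.2, Route 5 59/30≈1.97, Route 3 14/8≈1.75, Route 26 30/18≈1.67.
Take all of Route 1 (4 pallets, value 53) — 3 pallets left.
3 pallets left: a 3/30 share of Route 5 gives 59×3/30 = 5.9.
Total value = 58.9.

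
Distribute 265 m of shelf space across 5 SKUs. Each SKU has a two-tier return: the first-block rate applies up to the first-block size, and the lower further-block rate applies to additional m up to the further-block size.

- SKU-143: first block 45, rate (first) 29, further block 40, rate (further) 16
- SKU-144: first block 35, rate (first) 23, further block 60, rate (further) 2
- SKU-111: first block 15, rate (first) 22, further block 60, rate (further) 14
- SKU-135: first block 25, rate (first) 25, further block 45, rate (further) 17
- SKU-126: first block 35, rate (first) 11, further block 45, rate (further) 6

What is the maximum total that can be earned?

5310

Order all 10 blocks by rate: SKU-143/T1 29 > SKU-135/T1 25 > SKU-144/T1 23 > SKU-111/T1 22 > SKU-135/T2 17 > SKU-143/T2 16 > SKU-111/T2 14 > SKU-126/T1 11 > SKU-126/T2 6 > SKU-144/T2 2.
Fill SKU-143 T1 block (45 at 29) — 220 left.
SKU-135 T1 at 25: fill all 25 — 195 left.
SKU-144 T1 at 23: fill all 35 — 160 left.
SKU-111 T1 at 22: fill all 15 — 145 left.
SKU-135 T2 at 17: fill all 45 — 100 left.
SKU-143 T2 at 16: fill all 40 — 60 left.
SKU-111 T2 at 14: fill all 60 — 0 left.
Total = 29×45 + 25×25 + 23×35 + 22×15 + 17×45 + 16×40 + 14×60 = 5310.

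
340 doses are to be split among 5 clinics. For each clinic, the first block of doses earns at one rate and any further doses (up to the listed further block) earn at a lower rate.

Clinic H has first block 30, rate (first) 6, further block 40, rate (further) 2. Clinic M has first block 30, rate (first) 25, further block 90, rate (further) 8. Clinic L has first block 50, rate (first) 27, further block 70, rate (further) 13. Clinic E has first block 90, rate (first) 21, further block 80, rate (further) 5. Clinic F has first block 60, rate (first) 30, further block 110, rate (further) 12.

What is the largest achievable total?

Order all 10 blocks by rate: Clinic F/first 30 > Clinic L/first 27 > Clinic M/first 25 > Clinic E/first 21 > Clinic L/second 13 > Clinic F/second 12 > Clinic M/second 8 > Clinic H/first 6 > Clinic E/second 5 > Clinic H/second 2.
Fill Clinic F first block (60 at 30) → 280 left.
Clinic L/first (27): +50 → 230 left.
Fill Clinic M first block (30 at 25) → 200 left.
Clinic E first at 21: fill all 90 → 110 left.
Fill Clinic L second block (70 at 13) → 40 left.
Clinic F second at 12: only 40 left, fill 40.
Total = 30×60 + 27×50 + 25×30 + 21×90 + 13×70 + 12×40 = 7180.

7180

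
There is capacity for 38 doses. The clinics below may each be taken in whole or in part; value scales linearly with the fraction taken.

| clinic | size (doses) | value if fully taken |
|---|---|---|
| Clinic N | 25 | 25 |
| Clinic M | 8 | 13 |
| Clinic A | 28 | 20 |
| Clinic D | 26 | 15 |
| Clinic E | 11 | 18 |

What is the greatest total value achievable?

Best value per unit of size first: Clinic E 18/11≈1.64, Clinic M 13/8≈1.62, Clinic N 25/25≈1, Clinic A 20/28≈0.714, Clinic D 15/26≈0.577.
All 11 doses of Clinic E fit (value 18) ; 27 remain.
Take all of Clinic M (8 doses, value 13) ; 19 doses left.
Fill the last 19 doses with part of Clinic N: 19/25 of it earns 19.
Total value = 50.

50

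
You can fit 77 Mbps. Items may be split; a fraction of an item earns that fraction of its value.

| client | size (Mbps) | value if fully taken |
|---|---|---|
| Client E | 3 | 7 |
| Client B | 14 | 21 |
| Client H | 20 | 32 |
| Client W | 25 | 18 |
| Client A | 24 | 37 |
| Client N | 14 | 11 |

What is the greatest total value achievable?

Rank by value-to-size ratio: Client E 7/3≈2.33, Client H 32/20≈1.6, Client A 37/24≈1.54, Client B 21/14≈1.5, Client N 11/14≈0.786, Client W 18/25≈0.72.
All 3 Mbps of Client E fit (value 7) ; 74 remain.
Client H: take in full, 20 Mbps for value 32 ; 54 left.
Client A: take in full, 24 Mbps for value 37 ; 30 left.
All 14 Mbps of Client B fit (value 21) ; 16 remain.
Take all of Client N (14 Mbps, value 11) ; 2 Mbps left.
Only 2 Mbps remain; take 2/25 of Client W for value 18×2/25 = 1.44.
Total value = 109.44.

109.44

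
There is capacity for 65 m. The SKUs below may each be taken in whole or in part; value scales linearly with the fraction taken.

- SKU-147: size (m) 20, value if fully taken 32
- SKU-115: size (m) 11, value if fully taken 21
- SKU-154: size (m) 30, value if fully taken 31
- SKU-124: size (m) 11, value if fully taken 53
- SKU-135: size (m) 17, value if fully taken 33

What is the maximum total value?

Best value per unit of size first: SKU-124 53/11≈4.82, SKU-135 33/17≈1.94, SKU-115 21/11≈1.91, SKU-147 32/20≈1.6, SKU-154 31/30≈1.03.
Take all of SKU-124 (11 m, value 53) → 54 m left.
All 17 m of SKU-135 fit (value 33) → 37 remain.
SKU-115: take in full, 11 m for value 21 → 26 left.
Take all of SKU-147 (20 m, value 32) → 6 m left.
6 m left: a 6/30 share of SKU-154 gives 31×6/30 = 6.2.
Total value = 145.2.

145.2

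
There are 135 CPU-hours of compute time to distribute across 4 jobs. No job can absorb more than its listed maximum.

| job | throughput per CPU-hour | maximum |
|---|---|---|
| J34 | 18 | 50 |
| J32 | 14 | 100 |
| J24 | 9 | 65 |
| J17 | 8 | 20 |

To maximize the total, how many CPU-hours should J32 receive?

Order the jobs by throughput per CPU-hour: J34 18 > J32 14 > J24 9 > J17 8.
Give J34 50 to hit its cap of 50 — 85 left.
J32: +85 (room for 100) → 85. Pool exhausted.

85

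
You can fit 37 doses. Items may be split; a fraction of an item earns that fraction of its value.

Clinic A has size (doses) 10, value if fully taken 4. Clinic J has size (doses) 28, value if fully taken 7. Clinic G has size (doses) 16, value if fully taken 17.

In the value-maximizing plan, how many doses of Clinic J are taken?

Best value per unit of size first: Clinic G 17/16≈1.06, Clinic A 4/10≈0.4, Clinic J 7/28≈0.25.
Take all of Clinic G (16 doses, value 17) ; 21 doses left.
Clinic A: take in full, 10 doses for value 4 ; 11 left.
Only 11 doses remain; take 11/28 of Clinic J for value 7×11/28 = 2.75.

11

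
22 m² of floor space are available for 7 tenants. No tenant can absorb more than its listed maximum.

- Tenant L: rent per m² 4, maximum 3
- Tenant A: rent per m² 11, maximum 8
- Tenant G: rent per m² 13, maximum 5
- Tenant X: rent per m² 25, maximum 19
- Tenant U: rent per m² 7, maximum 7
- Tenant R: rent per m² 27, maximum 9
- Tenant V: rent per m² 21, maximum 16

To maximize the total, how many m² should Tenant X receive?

Rank by rent per m²: Tenant R 27 > Tenant X 25 > Tenant V 21 > Tenant G 13 > Tenant A 11 > Tenant U 7 > Tenant L 4.
Give Tenant R 9 to hit its cap of 9 ; 13 left.
Tenant X: +13 (room for 19) → 13. Pool exhausted.

13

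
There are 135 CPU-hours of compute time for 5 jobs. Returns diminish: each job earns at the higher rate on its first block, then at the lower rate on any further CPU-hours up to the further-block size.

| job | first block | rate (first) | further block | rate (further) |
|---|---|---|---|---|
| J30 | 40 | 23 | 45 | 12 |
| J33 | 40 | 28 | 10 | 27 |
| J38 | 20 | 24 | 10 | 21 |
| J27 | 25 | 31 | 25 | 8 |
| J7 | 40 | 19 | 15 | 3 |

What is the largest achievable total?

3565

Rank every tier by rate: J27/first 31 > J33/first 28 > J33/second 27 > J38/first 24 > J30/first 23 > J38/second 21 > J7/first 19 > J30/second 12 > J27/second 8 > J7/second 3.
J27/first (31): +25 ; 110 left.
J33 first at 28: fill all 40 ; 70 left.
J33/second (27): +10 ; 60 left.
J38/first (24): +20 ; 40 left.
J30/first (23): +40 ; 0 left.
Total = 31×25 + 28×40 + 27×10 + 24×20 + 23×40 = 3565.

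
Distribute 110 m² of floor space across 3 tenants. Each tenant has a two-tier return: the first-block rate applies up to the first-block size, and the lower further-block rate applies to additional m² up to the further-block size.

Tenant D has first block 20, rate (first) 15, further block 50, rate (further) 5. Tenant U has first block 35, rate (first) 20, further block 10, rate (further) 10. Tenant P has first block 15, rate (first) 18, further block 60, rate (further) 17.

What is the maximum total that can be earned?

Treat each block as its own option and order by rate: Tenant U/tier1 20 > Tenant P/tier1 18 > Tenant P/tier2 17 > Tenant D/tier1 15 > Tenant U/tier2 10 > Tenant D/tier2 5.
Tenant U tier1 at 20: fill all 35 ; 75 left.
Tenant P/tier1 (18): +15 ; 60 left.
Fill Tenant P tier2 block (60 at 17) ; 0 left.
Total = 20×35 + 18×15 + 17×60 = 1990.

1990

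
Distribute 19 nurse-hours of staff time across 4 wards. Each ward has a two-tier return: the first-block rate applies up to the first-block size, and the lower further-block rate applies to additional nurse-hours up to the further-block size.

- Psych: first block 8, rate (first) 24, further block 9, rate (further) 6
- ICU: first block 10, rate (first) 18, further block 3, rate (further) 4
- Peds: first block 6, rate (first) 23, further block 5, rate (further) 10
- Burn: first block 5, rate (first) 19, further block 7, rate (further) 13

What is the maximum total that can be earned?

425

Rank every tier by rate: Psych/first 24 > Peds/first 23 > Burn/first 19 > ICU/first 18 > Burn/second 13 > Peds/second 10 > Psych/second 6 > ICU/second 4.
Psych first at 24: fill all 8 → 11 left.
Peds/first (23): +6 → 5 left.
Burn first at 19: fill all 5 → 0 left.
Total = 24×8 + 23×6 + 19×5 = 425.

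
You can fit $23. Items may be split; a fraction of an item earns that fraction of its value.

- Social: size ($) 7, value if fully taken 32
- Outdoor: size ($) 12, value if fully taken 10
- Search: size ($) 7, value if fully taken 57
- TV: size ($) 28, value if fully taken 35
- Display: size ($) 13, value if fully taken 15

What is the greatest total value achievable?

Best value per unit of size first: Search 57/7≈8.14, Social 32/7≈4.57, TV 35/28≈1.25, Display 15/13≈1.15, Outdoor 10/12≈0.833.
Search: take in full, 7 $ for value 57 — 16 left.
Take all of Social (7 $, value 32) — 9 $ left.
Only 9 $ remain; take 9/28 of TV for value 35×9/28 = 11.25.
Total value = 100.25.

100.25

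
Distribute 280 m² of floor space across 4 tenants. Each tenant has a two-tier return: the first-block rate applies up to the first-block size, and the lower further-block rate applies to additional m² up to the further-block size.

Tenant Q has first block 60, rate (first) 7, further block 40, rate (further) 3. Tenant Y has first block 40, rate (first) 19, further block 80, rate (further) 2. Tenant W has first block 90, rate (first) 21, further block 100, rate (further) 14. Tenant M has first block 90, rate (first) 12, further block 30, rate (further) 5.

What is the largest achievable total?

Treat each block as its own option and order by rate: Tenant W/T1 21 > Tenant Y/T1 19 > Tenant W/T2 14 > Tenant M/T1 12 > Tenant Q/T1 7 > Tenant M/T2 5 > Tenant Q/T2 3 > Tenant Y/T2 2.
Fill Tenant W T1 block (90 at 21) → 190 left.
Fill Tenant Y T1 block (40 at 19) → 150 left.
Tenant W T2 at 14: fill all 100 → 50 left.
50 remain; put them into Tenant M T1 at 12.
Total = 21×90 + 19×40 + 14×100 + 12×50 = 4650.

4650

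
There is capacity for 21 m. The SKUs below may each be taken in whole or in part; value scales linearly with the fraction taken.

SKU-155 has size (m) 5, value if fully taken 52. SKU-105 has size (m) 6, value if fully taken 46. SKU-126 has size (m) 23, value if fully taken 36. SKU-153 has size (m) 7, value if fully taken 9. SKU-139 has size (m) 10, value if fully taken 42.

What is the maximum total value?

140

Best value per unit of size first: SKU-155 52/5≈10.4, SKU-105 46/6≈7.67, SKU-139 42/10≈4.2, SKU-126 36/23≈1.57, SKU-153 9/7≈1.29.
SKU-155: take in full, 5 m for value 52 ; 16 left.
All 6 m of SKU-105 fit (value 46) ; 10 remain.
SKU-139: take in full, 10 m for value 42 ; 0 left.
Total value = 140.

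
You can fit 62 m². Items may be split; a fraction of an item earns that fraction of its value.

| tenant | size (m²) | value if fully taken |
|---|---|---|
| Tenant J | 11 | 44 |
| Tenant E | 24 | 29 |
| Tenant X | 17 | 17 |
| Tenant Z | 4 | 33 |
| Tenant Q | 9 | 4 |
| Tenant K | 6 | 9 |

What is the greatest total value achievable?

Rank by value-to-size ratio: Tenant Z 33/4≈8.25, Tenant J 44/11≈4, Tenant K 9/6≈1.5, Tenant E 29/24≈1.21, Tenant X 17/17≈1, Tenant Q 4/9≈0.444.
All 4 m² of Tenant Z fit (value 33) — 58 remain.
Take all of Tenant J (11 m², value 44) — 47 m² left.
Tenant K: take in full, 6 m² for value 9 — 41 left.
All 24 m² of Tenant E fit (value 29) — 17 remain.
Take all of Tenant X (17 m², value 17) — 0 m² left.
Total value = 132.

132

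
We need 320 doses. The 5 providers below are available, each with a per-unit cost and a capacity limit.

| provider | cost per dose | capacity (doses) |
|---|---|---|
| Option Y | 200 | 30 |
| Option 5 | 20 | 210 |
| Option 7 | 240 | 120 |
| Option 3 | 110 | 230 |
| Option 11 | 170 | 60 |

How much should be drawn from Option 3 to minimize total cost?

110

Fill from the cheapest provider first.
Option 5 (20): use full 210 → 110 doses to go.
Option 3 at 110: take 110 of its 230 → requirement met.
Option 11, Option Y, Option 7: unused.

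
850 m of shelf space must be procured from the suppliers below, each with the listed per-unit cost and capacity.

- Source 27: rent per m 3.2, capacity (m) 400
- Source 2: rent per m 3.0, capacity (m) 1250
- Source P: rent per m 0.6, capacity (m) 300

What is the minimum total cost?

Fill from the cheapest supplier first.
Source P at 0.6: take all 300 m — 550 still needed.
Take 550 from Source 2 at 3.0 to finish.
Source 27: unused.
Cost = 300×0.6 + 550×3.0 = 1830.

1830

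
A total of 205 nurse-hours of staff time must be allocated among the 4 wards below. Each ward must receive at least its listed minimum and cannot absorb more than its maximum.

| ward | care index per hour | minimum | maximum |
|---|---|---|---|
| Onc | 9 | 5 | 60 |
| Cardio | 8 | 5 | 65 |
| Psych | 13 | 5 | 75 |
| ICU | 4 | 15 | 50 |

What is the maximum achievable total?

Meeting every minimum uses 5+5+5+15 = 30 nurse-hours, leaving 175.
Order the wards by care index per hour: Psych 13 > Onc 9 > Cardio 8 > ICU 4.
Psych takes 70 more to reach its cap of 75 — 105 left.
Give Onc 55 more to hit its cap of 60 — 50 left.
Only 50 left; Cardio takes them to reach 55.
Total = 9×60 + 8×55 + 13×75 + 4×15 = 2015.

2015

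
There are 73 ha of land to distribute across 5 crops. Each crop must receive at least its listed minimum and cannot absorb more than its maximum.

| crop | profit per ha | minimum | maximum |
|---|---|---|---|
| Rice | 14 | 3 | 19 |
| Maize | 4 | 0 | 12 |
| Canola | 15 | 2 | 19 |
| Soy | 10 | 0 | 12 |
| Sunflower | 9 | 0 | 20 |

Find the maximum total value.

Meeting every minimum uses 3+0+2+0+0 = 5 ha, leaving 68.
Highest profit per ha first: Canola 15 > Rice 14 > Soy 10 > Sunflower 9 > Maize 4.
Canola takes 17 more to reach its cap of 19 → 51 left.
Rice: +16 to 19 (cap) → 35 left.
Soy takes 12 more to reach its cap of 12 → 23 left.
Give Sunflower 20 more to hit its cap of 20 → 3 left.
Only 3 left; Maize takes them to reach 3.
Total = 14×19 + 4×3 + 15×19 + 10×12 + 9×20 = 863.

863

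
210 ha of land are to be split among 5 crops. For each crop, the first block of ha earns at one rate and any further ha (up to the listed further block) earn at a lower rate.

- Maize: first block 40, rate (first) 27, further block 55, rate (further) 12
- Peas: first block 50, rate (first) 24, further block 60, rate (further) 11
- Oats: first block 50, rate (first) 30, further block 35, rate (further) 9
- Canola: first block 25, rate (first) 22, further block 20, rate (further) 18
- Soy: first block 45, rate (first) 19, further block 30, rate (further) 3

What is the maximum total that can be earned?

Treat each block as its own option and order by rate: Oats/first 30 > Maize/first 27 > Peas/first 24 > Canola/first 22 > Soy/first 19 > Canola/second 18 > Maize/second 12 > Peas/second 11 > Oats/second 9 > Soy/second 3.
Oats first at 30: fill all 50 ; 160 left.
Fill Maize first block (40 at 27) ; 120 left.
Fill Peas first block (50 at 24) ; 70 left.
Fill Canola first block (25 at 22) ; 45 left.
Fill Soy first block (45 at 19) ; 0 left.
Total = 30×50 + 27×40 + 24×50 + 22×25 + 19×45 = 5185.

5185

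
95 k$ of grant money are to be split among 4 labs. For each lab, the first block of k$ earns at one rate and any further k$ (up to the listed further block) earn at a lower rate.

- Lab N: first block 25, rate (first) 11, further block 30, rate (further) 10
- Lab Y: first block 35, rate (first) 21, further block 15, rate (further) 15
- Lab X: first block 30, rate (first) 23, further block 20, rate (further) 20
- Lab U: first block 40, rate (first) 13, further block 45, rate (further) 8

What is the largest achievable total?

1975

Rank every tier by rate: Lab X/T1 23 > Lab Y/T1 21 > Lab X/T2 20 > Lab Y/T2 15 > Lab U/T1 13 > Lab N/T1 11 > Lab N/T2 10 > Lab U/T2 8.
Fill Lab X T1 block (30 at 23) → 65 left.
Lab Y T1 at 21: fill all 35 → 30 left.
Lab X T2 at 20: fill all 20 → 10 left.
Lab Y T2 at 15: only 10 left, fill 10.
Total = 23×30 + 21×35 + 20×20 + 15×10 = 1975.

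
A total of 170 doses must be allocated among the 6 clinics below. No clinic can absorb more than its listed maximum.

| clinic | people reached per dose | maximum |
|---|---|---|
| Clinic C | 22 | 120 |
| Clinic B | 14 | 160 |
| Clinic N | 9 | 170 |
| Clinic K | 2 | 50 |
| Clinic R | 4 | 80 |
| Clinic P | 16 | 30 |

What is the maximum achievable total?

3400

Highest people reached per dose first: Clinic C 22 > Clinic P 16 > Clinic B 14 > Clinic N 9 > Clinic R 4 > Clinic K 2.
Clinic C takes 120 to reach its cap of 120 ; 50 left.
Clinic P takes 30 to reach its cap of 30 ; 20 left.
Clinic B has room for 160 but only 20 remain, so it gets 20.
Total = 22×120 + 14×20 + 16×30 = 3400.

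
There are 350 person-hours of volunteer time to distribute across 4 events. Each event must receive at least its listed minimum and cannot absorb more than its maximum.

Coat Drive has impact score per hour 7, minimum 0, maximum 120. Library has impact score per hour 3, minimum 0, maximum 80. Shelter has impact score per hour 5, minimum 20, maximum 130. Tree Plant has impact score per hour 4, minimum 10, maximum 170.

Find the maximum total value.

Meeting every minimum uses 0+0+20+10 = 30 person-hours, leaving 320.
Highest impact score per hour first: Coat Drive 7 > Shelter 5 > Tree Plant 4 > Library 3.
Coat Drive takes 120 more to reach its cap of 120 — 200 left.
Shelter takes 110 more to reach its cap of 130 — 90 left.
Only 90 left; Tree Plant takes them to reach 100.
Total = 7×120 + 5×130 + 4×100 = 1890.

1890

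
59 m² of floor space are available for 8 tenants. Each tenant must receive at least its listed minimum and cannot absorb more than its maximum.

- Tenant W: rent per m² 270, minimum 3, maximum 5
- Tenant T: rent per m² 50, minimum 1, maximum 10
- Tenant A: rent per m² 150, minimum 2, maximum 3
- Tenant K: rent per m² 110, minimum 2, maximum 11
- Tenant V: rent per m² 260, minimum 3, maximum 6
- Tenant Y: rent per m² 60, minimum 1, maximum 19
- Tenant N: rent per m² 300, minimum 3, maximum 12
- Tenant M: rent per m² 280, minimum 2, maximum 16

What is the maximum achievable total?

13000

Meeting every minimum uses 3+1+2+2+3+1+3+2 = 17 m², leaving 42.
Order the tenants by rent per m²: Tenant N 300 > Tenant M 280 > Tenant W 270 > Tenant V 260 > Tenant A 150 > Tenant K 110 > Tenant Y 60 > Tenant T 50.
Tenant N: +9 to 12 (cap) ; 33 left.
Give Tenant M 14 more to hit its cap of 16 ; 19 left.
Tenant W: +2 to 5 (cap) ; 17 left.
Give Tenant V 3 more to hit its cap of 6 ; 14 left.
Tenant A: +1 to 3 (cap) ; 13 left.
Tenant K: +9 to 11 (cap) ; 4 left.
Tenant Y has room for 18 more but only 4 remain, so it gets 5.
Total = 270×5 + 50×1 + 150×3 + 110×11 + 260×6 + 60×5 + 300×12 + 280×16 = 13000.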